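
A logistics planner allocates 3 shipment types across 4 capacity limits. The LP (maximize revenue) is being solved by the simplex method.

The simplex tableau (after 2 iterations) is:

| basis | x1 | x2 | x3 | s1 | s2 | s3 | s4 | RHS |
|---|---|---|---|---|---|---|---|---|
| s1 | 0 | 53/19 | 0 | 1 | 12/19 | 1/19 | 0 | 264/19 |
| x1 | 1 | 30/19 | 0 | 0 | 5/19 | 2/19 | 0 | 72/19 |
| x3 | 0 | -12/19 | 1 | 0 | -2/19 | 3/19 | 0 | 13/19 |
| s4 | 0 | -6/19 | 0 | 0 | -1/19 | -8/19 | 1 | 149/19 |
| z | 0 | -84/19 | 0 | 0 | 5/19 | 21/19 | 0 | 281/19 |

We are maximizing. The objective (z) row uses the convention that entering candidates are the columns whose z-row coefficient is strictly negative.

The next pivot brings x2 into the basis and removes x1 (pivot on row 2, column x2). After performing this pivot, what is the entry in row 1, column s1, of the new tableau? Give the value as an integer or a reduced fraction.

Pivot element is row 2, column x2: 30/19.
Normalize row 2: new (row 2, s1) = 0/(30/19) = 0.
row 1 ← row 1 − (53/19)·(new row 2): 1 − (53/19)·0 = 1.

1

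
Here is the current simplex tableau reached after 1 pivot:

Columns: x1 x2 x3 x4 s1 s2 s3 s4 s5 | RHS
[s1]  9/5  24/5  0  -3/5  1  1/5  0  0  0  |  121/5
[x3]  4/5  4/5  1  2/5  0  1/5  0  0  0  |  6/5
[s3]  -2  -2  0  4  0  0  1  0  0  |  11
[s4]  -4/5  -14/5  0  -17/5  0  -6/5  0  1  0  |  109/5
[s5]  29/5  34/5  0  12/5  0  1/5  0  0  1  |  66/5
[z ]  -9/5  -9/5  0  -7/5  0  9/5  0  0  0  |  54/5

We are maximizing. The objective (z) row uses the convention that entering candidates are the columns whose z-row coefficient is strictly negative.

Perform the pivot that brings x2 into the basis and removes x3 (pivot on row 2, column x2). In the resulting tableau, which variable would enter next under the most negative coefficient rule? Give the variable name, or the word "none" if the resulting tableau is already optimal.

x4

Pivot element 4/5. New z-row = old z-row − (-9/5)·(row 2/(4/5)).
Updated z-row coefficients: x1: 0, x2: 0, x3: 9/4, x4: -1/2, s1: 0, s2: 9/4, s3: 0, s4: 0, s5: 0.
The most negative is -1/2 in column x4, so x4 would enter next.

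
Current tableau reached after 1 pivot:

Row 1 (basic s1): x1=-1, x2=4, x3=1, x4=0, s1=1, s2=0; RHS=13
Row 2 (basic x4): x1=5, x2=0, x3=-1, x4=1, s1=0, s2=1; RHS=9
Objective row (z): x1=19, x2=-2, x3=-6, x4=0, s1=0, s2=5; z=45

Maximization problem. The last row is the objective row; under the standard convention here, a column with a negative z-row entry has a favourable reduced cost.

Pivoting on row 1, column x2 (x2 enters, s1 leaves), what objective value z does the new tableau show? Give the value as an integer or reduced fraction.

Minimum ratio for x2: 13/4 = 13/4.
z changes by −(z-row coeff of x2)·ratio = −(-2)·(13/4) = 13/2.
New z = 45 + (13/2) = 103/2.

103/2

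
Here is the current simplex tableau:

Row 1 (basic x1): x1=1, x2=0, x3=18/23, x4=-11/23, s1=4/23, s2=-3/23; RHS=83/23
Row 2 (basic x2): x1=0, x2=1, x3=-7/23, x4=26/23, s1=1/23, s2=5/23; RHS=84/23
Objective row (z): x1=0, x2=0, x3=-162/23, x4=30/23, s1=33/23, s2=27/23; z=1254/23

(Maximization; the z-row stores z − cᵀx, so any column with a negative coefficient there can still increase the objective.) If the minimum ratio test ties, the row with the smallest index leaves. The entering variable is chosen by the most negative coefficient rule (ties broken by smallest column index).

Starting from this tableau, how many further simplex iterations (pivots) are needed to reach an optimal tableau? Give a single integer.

2

pivot: x3 in, x1 out → z = 87
pivot: x4 in, x2 out → z = 1752/17
No improving column remains; optimal.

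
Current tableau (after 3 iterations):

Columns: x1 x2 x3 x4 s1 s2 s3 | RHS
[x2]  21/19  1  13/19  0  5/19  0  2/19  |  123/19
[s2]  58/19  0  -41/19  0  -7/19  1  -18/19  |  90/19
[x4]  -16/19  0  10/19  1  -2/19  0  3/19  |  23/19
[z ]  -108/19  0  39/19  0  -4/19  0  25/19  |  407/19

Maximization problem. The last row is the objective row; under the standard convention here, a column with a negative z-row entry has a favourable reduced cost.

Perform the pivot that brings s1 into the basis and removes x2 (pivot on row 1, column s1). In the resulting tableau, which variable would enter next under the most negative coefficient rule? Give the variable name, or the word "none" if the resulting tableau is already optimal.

x1

Pivot element 5/19. New z-row = old z-row − (-4/19)·(row 1/(5/19)).
Updated z-row coefficients: x1: -24/5, x2: 4/5, x3: 13/5, x4: 0, s1: 0, s2: 0, s3: 7/5.
The most negative is -24/5 in column x1, so x1 would enter next.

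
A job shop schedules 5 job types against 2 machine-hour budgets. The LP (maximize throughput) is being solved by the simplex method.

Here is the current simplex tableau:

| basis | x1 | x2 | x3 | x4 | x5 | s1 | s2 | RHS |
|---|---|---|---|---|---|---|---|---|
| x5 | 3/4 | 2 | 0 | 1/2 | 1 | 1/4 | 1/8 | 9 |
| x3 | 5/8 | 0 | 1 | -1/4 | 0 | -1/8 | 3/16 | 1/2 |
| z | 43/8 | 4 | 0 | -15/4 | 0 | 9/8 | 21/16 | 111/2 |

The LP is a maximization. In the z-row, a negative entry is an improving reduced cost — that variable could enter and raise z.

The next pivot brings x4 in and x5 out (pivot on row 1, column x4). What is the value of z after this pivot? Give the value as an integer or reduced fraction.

123

Minimum ratio for x4: 9/(1/2) = 18.
z changes by −(z-row coeff of x4)·ratio = −(-15/4)·18 = 135/2.
New z = 111/2 + (135/2) = 123.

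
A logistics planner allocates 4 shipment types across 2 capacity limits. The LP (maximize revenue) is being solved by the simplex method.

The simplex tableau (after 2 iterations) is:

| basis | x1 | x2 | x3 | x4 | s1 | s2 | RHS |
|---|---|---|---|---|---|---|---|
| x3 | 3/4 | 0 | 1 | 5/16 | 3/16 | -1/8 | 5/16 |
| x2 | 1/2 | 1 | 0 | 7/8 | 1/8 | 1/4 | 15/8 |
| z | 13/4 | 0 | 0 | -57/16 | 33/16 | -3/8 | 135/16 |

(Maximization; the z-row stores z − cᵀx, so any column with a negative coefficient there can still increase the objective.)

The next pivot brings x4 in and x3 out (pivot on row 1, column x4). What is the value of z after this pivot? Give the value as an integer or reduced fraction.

Minimum ratio for x4: (5/16)/(5/16) = 1.
z changes by −(z-row coeff of x4)·ratio = −(-57/16)·1 = 57/16.
New z = 135/16 + (57/16) = 12.

12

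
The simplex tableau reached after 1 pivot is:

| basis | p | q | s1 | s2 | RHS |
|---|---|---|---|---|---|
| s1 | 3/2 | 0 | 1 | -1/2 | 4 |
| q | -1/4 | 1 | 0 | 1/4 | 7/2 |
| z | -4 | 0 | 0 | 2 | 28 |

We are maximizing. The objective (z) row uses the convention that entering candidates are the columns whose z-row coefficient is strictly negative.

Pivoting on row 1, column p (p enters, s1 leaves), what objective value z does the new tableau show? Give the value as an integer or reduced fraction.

Minimum ratio for p: 4/(3/2) = 8/3.
z changes by −(z-row coeff of p)·ratio = −(-4)·(8/3) = 32/3.
New z = 28 + (32/3) = 116/3.

116/3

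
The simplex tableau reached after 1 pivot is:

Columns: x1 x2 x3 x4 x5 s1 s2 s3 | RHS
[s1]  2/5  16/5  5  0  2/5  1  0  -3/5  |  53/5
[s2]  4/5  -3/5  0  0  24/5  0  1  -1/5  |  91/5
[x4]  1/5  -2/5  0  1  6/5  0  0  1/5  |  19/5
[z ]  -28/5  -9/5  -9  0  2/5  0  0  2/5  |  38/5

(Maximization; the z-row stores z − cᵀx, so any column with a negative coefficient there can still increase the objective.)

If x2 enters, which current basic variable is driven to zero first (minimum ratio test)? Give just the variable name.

Ratios: row 1 (s1): (53/5)/(16/5) = 53/16; row 2 (s2): entry -3/5 ≤ 0, skip; row 3 (x4): entry -2/5 ≤ 0, skip.
Minimum ratio 53/16 is in the s1 row, so s1 leaves.

s1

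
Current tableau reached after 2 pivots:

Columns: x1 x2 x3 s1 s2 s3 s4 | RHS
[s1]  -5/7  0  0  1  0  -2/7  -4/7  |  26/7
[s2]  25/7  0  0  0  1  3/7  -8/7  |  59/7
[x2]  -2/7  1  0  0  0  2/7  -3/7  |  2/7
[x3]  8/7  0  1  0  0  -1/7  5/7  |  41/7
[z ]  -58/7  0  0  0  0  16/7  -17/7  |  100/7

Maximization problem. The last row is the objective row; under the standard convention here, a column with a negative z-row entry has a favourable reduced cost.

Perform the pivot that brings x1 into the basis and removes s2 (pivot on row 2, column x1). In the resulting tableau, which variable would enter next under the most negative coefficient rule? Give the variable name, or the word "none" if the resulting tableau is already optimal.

Pivot element 25/7. New z-row = old z-row − (-58/7)·(row 2/(25/7)).
Updated z-row coefficients: x1: 0, x2: 0, x3: 0, s1: 0, s2: 58/25, s3: 82/25, s4: -127/25.
The most negative is -127/25 in column s4, so s4 would enter next.

s4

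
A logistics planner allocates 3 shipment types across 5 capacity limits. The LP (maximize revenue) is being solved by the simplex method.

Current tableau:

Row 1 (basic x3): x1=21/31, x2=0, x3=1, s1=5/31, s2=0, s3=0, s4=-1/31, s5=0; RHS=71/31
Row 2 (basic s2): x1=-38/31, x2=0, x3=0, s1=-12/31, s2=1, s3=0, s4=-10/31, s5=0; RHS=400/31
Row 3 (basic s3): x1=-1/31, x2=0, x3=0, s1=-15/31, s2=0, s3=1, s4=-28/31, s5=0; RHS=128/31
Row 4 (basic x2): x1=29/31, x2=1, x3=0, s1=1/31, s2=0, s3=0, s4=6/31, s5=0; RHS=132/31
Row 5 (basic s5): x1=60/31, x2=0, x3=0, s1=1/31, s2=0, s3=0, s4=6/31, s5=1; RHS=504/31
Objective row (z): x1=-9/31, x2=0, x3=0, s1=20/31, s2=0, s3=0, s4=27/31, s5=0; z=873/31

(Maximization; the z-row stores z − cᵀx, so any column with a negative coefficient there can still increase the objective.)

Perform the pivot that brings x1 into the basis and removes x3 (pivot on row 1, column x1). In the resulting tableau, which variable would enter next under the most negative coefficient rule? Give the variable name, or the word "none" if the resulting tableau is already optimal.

Pivot element 21/31. New z-row = old z-row − (-9/31)·(row 1/(21/31)).
Updated z-row coefficients: x1: 0, x2: 0, x3: 3/7, s1: 5/7, s2: 0, s3: 0, s4: 6/7, s5: 0.
No coefficient is strictly negative; the tableau after this pivot is optimal.

none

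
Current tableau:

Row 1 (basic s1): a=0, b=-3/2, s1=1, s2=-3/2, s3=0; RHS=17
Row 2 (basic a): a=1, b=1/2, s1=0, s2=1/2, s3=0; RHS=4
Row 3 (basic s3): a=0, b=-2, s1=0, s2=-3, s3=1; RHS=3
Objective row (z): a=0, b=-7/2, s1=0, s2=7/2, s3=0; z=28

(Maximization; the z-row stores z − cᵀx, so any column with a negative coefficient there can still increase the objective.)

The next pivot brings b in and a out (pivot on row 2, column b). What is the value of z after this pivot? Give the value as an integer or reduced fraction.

Minimum ratio for b: 4/(1/2) = 8.
z changes by −(z-row coeff of b)·ratio = −(-7/2)·8 = 28.
New z = 28 + 28 = 56.

56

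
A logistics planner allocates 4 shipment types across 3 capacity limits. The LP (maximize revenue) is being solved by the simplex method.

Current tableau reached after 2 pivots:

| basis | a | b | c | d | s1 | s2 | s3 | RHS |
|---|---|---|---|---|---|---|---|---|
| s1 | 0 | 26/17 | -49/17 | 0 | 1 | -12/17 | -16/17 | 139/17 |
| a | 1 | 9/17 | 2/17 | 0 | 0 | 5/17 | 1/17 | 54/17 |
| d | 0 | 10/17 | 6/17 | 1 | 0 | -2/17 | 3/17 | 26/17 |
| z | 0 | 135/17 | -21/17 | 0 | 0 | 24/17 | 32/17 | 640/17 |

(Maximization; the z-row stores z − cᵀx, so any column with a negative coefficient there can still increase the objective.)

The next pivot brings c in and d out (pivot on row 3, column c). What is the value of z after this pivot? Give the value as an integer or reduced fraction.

43

Minimum ratio for c: (26/17)/(6/17) = 13/3.
z changes by −(z-row coeff of c)·ratio = −(-21/17)·(13/3) = 91/17.
New z = 640/17 + (91/17) = 43.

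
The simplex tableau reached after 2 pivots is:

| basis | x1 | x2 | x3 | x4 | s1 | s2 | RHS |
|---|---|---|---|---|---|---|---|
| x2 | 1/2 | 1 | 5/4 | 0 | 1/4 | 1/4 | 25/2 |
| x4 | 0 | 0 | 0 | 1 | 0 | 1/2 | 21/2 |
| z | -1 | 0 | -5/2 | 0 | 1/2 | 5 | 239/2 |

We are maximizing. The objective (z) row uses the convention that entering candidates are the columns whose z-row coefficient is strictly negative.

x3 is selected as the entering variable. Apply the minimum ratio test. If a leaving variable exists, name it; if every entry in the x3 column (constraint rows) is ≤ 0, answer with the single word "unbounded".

x2

Ratios: row 1 (x2): (25/2)/(5/4) = 10; row 2 (x4): entry 0 ≤ 0, skip.
Minimum ratio is in the x2 row, so x2 leaves.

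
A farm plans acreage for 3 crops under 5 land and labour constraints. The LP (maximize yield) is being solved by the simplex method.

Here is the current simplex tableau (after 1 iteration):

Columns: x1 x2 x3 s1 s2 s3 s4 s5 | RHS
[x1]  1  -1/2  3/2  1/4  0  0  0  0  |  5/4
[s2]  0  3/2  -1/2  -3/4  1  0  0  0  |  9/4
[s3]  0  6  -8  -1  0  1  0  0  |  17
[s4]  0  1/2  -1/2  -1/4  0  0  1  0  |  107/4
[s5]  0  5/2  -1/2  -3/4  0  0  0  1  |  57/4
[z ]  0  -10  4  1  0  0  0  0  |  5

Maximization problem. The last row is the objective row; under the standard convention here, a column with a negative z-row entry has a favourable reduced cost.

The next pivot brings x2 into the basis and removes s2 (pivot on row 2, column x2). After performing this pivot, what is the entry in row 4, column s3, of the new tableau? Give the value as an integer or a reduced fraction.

Pivot element is row 2, column x2: 3/2.
Normalize row 2: new (row 2, s3) = 0/(3/2) = 0.
row 4 ← row 4 − (1/2)·(new row 2): 0 − (1/2)·0 = 0.

0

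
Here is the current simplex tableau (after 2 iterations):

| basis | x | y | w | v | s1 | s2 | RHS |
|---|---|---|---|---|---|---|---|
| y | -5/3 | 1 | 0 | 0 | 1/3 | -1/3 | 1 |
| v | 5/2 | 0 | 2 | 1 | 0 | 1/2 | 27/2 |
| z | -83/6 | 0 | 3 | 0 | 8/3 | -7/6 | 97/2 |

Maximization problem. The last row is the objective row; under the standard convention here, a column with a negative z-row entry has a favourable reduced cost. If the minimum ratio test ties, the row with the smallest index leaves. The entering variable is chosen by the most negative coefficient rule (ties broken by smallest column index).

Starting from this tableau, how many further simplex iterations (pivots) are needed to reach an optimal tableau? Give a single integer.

1

pivot: x in, v out → z = 616/5
No improving column remains; optimal.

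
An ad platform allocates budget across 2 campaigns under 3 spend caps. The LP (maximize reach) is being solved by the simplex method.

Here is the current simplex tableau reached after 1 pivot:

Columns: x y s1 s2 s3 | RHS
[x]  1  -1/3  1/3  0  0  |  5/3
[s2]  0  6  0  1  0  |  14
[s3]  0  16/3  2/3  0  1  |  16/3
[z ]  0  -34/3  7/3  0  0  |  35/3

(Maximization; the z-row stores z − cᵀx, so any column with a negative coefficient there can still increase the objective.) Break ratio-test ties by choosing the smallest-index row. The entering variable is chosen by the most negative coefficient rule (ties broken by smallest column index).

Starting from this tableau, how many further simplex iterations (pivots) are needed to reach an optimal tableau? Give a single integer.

1

pivot: y in, s3 out → z = 23
No improving column remains; optimal.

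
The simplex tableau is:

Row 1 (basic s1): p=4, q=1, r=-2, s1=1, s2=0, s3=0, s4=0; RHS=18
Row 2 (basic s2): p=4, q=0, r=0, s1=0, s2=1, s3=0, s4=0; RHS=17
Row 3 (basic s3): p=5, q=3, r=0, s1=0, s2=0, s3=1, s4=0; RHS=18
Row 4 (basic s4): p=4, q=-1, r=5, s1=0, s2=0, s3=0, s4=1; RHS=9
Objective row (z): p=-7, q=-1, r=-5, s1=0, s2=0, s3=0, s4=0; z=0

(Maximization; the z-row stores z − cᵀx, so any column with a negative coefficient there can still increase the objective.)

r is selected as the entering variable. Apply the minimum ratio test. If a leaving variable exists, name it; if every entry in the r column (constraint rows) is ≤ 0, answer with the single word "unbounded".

s4

Ratios: row 1 (s1): entry -2 ≤ 0, skip; row 2 (s2): entry 0 ≤ 0, skip; row 3 (s3): entry 0 ≤ 0, skip; row 4 (s4): 9/5 = 9/5.
Minimum ratio is in the s4 row, so s4 leaves.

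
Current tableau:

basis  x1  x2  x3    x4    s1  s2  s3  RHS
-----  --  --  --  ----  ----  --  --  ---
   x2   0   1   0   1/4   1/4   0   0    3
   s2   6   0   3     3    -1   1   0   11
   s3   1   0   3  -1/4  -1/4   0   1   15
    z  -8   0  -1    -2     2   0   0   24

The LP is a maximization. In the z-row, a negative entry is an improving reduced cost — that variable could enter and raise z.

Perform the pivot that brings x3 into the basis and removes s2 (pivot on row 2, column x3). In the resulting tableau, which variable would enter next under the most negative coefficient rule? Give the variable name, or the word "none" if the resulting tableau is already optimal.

Pivot element 3. New z-row = old z-row − (-1)·(row 2/3).
Updated z-row coefficients: x1: -6, x2: 0, x3: 0, x4: -1, s1: 5/3, s2: 1/3, s3: 0.
The most negative is -6 in column x1, so x1 would enter next.

x1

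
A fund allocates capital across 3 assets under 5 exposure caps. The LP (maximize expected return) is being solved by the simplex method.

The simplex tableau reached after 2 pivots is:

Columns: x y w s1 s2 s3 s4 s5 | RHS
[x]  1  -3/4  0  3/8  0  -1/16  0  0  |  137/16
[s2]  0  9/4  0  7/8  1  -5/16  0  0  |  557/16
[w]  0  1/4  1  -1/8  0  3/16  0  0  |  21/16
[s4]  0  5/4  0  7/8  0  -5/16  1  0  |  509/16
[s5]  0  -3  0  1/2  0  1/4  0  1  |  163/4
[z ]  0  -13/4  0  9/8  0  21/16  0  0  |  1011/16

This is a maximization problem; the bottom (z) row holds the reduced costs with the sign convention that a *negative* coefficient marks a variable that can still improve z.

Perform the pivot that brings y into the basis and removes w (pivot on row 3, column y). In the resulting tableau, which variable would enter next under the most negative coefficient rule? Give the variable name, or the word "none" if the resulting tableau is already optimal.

s1

Pivot element 1/4. New z-row = old z-row − (-13/4)·(row 3/(1/4)).
Updated z-row coefficients: x: 0, y: 0, w: 13, s1: -1/2, s2: 0, s3: 15/4, s4: 0, s5: 0.
The most negative is -1/2 in column s1, so s1 would enter next.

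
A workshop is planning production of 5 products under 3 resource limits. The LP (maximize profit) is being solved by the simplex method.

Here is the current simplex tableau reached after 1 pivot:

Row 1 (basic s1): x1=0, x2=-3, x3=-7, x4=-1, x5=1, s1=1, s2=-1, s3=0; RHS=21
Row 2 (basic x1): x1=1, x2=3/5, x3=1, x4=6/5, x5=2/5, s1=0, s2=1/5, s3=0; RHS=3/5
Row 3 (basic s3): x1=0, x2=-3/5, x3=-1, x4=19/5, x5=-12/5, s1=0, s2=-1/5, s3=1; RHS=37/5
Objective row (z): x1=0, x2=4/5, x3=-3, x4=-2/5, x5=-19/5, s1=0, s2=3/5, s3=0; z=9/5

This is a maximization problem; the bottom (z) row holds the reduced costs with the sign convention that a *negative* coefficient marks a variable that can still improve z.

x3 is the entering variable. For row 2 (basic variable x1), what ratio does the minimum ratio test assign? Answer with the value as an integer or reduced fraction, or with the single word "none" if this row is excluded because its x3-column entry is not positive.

3/5

Ratio = RHS / (x3 entry) = (3/5) / 1 = 3/5.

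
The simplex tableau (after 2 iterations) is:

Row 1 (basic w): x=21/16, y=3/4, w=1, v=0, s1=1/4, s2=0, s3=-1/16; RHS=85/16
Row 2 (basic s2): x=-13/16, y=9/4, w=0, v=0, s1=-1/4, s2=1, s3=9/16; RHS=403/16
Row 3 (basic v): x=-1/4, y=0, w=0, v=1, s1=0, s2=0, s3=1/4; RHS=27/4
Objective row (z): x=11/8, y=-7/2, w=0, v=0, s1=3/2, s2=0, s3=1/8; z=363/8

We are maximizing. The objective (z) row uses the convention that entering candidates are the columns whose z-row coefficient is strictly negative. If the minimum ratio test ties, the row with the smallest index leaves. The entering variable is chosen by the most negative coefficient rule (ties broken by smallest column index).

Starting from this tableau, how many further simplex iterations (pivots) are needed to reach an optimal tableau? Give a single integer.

2

pivot: y in, w out → z = 421/6
pivot: s3 in, s2 out → z = 650/9
No improving column remains; optimal.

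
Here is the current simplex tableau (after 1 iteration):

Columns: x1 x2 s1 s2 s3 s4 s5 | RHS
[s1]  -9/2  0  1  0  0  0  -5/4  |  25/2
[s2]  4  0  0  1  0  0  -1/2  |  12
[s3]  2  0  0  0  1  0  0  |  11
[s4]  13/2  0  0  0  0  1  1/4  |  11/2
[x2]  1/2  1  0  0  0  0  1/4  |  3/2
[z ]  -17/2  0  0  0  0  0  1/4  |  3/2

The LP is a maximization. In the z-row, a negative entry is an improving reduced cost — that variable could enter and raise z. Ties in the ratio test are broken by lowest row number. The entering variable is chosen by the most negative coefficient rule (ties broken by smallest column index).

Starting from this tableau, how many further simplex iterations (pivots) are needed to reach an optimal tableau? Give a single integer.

1

pivot: x1 in, s4 out → z = 113/13
No improving column remains; optimal.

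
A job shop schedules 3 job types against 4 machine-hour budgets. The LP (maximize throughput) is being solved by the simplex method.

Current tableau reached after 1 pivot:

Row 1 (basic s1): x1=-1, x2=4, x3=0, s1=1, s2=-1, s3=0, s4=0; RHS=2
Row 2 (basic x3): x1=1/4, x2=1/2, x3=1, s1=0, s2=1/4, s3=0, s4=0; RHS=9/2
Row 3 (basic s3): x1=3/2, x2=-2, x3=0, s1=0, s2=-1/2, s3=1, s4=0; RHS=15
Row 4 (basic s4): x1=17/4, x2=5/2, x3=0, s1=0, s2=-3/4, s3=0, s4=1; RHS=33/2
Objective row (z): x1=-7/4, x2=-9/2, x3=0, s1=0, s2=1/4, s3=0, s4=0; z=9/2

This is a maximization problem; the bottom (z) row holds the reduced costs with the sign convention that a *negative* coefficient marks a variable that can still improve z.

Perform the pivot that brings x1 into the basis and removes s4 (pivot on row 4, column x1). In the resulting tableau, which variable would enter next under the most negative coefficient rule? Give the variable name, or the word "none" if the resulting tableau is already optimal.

x2

Pivot element 17/4. New z-row = old z-row − (-7/4)·(row 4/(17/4)).
Updated z-row coefficients: x1: 0, x2: -59/17, x3: 0, s1: 0, s2: -1/17, s3: 0, s4: 7/17.
The most negative is -59/17 in column x2, so x2 would enter next.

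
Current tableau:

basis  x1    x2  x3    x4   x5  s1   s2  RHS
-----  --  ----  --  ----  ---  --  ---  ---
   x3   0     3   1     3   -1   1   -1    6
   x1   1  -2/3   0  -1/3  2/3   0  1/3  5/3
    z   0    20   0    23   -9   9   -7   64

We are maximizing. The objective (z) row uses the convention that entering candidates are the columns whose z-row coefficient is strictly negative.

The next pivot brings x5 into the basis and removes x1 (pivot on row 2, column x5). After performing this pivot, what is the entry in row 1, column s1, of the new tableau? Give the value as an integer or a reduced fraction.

1

Pivot element is row 2, column x5: 2/3.
Normalize row 2: new (row 2, s1) = 0/(2/3) = 0.
row 1 ← row 1 − (-1)·(new row 2): 1 − (-1)·0 = 1.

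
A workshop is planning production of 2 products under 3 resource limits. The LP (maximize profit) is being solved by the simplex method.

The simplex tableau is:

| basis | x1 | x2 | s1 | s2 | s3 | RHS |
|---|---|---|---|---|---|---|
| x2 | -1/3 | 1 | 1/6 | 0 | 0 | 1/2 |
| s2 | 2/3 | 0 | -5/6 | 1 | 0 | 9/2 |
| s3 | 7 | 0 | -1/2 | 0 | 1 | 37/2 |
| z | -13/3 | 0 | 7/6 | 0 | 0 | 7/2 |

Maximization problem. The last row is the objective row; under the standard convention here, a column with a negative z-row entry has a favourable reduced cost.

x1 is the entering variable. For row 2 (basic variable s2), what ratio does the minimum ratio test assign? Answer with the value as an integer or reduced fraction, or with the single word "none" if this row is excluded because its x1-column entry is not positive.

Ratio = RHS / (x1 entry) = (9/2) / (2/3) = 27/4.

27/4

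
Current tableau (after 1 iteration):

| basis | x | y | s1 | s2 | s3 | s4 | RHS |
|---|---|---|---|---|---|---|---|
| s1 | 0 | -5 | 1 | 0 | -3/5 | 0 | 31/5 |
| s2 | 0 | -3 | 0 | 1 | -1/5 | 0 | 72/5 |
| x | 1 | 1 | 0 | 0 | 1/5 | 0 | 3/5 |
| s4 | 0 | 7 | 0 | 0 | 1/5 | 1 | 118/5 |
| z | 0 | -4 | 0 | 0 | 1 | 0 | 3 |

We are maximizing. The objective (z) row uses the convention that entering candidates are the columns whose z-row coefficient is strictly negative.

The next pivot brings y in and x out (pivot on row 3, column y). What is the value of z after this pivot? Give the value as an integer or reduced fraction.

Minimum ratio for y: (3/5)/1 = 3/5.
z changes by −(z-row coeff of y)·ratio = −(-4)·(3/5) = 12/5.
New z = 3 + (12/5) = 27/5.

27/5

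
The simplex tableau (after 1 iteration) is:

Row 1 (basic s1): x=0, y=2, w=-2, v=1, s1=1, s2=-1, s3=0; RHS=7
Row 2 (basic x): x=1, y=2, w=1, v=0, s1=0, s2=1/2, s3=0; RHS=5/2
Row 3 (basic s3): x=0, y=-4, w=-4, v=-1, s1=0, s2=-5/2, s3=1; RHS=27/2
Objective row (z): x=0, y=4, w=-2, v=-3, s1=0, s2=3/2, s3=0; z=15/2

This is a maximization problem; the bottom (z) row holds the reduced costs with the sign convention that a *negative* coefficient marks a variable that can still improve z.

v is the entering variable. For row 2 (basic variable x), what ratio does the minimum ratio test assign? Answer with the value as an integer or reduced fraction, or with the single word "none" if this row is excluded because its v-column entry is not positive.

The v entry in row 2 is 0 ≤ 0, so this row gives no ratio.

none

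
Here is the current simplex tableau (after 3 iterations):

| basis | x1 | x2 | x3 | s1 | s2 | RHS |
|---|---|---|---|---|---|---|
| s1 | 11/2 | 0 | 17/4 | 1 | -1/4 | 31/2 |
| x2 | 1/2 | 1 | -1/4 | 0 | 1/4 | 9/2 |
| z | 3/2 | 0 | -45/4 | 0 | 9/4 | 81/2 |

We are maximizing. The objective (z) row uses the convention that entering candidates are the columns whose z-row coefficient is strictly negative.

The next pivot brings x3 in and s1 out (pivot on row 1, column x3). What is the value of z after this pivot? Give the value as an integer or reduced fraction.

Minimum ratio for x3: (31/2)/(17/4) = 62/17.
z changes by −(z-row coeff of x3)·ratio = −(-45/4)·(62/17) = 1395/34.
New z = 81/2 + (1395/34) = 1386/17.

1386/17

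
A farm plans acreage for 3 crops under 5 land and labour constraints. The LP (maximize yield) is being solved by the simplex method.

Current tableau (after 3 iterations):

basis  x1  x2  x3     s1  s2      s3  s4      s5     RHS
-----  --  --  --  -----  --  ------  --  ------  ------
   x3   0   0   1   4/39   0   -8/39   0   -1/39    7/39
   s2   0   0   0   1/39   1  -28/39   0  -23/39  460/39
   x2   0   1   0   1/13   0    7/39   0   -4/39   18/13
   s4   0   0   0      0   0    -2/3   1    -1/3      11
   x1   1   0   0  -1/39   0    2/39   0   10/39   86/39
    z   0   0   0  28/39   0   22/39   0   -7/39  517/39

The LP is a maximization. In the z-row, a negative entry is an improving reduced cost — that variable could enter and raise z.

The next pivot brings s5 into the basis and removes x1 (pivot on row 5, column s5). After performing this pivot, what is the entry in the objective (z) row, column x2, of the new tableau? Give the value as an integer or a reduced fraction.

0

Pivot element is row 5, column s5: 10/39.
Normalize row 5: new (row 5, x2) = 0/(10/39) = 0.
z-row ← z-row − (-7/39)·(new row 5): 0 − (-7/39)·0 = 0.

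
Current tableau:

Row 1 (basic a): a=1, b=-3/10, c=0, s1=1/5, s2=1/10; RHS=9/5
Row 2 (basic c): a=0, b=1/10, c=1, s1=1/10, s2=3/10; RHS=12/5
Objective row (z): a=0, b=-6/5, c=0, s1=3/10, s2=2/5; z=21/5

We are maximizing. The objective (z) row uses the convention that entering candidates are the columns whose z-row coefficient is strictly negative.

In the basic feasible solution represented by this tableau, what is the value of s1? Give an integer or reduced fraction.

s1 is nonbasic (not in the basis column), so its value in the current BFS is 0.

0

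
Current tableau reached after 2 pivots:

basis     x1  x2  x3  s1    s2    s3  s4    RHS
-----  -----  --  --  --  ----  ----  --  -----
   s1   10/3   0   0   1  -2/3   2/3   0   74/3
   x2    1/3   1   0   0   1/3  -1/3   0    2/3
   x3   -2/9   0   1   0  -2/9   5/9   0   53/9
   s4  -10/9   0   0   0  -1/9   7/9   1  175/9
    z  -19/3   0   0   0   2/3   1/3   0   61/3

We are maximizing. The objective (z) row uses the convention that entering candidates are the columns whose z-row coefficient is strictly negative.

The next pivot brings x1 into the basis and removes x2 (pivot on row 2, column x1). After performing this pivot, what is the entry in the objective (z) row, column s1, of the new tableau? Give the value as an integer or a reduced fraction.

Pivot element is row 2, column x1: 1/3.
Normalize row 2: new (row 2, s1) = 0/(1/3) = 0.
z-row ← z-row − (-19/3)·(new row 2): 0 − (-19/3)·0 = 0.

0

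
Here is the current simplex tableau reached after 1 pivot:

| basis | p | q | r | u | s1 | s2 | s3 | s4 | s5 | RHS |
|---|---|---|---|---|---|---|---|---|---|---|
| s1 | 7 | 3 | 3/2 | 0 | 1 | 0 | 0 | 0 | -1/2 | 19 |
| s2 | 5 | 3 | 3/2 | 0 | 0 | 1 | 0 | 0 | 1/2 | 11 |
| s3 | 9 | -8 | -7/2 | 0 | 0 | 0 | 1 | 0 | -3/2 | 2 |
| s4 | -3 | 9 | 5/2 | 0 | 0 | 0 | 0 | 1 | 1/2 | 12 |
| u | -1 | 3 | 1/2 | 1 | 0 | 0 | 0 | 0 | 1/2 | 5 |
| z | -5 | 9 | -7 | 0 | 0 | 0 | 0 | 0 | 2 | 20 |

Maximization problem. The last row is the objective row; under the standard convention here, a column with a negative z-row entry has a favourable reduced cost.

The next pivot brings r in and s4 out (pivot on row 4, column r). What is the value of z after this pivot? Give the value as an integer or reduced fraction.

Minimum ratio for r: 12/(5/2) = 24/5.
z changes by −(z-row coeff of r)·ratio = −(-7)·(24/5) = 168/5.
New z = 20 + (168/5) = 268/5.

268/5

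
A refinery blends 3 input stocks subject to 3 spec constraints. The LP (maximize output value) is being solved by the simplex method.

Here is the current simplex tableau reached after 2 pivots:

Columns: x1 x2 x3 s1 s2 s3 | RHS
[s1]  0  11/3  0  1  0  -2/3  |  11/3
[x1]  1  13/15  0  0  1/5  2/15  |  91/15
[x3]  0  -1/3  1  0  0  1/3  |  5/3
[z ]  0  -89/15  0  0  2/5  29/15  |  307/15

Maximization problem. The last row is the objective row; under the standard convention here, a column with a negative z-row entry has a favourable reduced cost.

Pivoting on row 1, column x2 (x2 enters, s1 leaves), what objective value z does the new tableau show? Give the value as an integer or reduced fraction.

Minimum ratio for x2: (11/3)/(11/3) = 1.
z changes by −(z-row coeff of x2)·ratio = −(-89/15)·1 = 89/15.
New z = 307/15 + (89/15) = 132/5.

132/5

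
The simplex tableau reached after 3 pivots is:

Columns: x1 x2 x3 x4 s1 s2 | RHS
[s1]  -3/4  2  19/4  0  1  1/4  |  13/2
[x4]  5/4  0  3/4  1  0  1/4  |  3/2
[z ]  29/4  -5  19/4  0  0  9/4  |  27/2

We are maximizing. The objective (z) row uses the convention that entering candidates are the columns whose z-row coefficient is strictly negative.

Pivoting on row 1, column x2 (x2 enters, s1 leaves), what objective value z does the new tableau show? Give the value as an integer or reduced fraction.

119/4

Minimum ratio for x2: (13/2)/2 = 13/4.
z changes by −(z-row coeff of x2)·ratio = −(-5)·(13/4) = 65/4.
New z = 27/2 + (65/4) = 119/4.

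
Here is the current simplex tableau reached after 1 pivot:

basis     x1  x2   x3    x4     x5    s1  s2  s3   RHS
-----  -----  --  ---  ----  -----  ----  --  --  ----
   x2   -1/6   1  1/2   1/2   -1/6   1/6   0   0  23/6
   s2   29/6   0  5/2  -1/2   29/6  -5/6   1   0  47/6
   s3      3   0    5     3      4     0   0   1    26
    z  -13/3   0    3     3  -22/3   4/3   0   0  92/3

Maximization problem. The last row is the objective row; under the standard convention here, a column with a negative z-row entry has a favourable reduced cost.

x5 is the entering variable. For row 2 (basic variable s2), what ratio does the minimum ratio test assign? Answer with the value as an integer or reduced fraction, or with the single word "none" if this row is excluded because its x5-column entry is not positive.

47/29

Ratio = RHS / (x5 entry) = (47/6) / (29/6) = 47/29.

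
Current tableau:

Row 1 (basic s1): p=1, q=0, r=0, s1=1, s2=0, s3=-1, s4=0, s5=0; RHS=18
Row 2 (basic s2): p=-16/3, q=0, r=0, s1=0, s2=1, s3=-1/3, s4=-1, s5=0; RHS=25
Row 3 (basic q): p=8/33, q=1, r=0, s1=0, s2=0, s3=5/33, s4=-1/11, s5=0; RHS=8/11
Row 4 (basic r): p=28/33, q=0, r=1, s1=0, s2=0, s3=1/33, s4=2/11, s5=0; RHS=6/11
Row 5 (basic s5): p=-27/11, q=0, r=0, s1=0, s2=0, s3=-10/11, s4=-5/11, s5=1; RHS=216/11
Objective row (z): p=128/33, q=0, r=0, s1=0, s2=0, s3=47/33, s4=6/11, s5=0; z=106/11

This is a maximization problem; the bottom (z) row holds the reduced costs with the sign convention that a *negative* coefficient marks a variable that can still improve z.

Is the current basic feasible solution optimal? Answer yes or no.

yes

No objective-row coefficient is strictly negative, so no entering variable exists; the tableau is optimal.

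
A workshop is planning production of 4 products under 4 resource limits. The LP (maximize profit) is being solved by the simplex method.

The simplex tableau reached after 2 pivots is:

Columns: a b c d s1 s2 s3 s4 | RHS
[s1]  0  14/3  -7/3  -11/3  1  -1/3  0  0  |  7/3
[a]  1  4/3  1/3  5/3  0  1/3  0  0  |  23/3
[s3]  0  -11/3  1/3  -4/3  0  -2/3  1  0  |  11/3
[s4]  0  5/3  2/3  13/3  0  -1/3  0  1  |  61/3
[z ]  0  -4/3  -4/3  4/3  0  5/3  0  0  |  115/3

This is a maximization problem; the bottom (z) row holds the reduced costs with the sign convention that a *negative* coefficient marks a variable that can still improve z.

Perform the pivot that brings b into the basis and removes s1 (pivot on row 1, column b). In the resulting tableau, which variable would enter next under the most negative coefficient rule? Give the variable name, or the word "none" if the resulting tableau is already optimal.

Pivot element 14/3. New z-row = old z-row − (-4/3)·(row 1/(14/3)).
Updated z-row coefficients: a: 0, b: 0, c: -2, d: 2/7, s1: 2/7, s2: 11/7, s3: 0, s4: 0.
The most negative is -2 in column c, so c would enter next.

c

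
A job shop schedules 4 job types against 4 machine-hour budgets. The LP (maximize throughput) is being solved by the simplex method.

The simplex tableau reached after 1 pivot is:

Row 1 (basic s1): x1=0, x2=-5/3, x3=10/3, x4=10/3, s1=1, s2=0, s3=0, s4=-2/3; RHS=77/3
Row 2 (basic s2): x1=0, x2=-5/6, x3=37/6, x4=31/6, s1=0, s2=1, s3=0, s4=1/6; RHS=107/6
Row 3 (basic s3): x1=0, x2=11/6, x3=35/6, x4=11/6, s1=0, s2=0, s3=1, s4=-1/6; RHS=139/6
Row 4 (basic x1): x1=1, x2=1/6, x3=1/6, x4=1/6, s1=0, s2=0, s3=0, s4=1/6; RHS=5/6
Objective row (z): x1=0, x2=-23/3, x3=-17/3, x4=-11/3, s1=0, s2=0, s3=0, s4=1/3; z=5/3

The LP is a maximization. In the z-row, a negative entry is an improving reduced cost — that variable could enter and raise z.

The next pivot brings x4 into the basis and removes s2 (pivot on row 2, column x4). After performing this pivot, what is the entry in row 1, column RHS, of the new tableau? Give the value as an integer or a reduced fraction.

Pivot element is row 2, column x4: 31/6.
Normalize row 2: new (row 2, RHS) = (107/6)/(31/6) = 107/31.
row 1 ← row 1 − (10/3)·(new row 2): 77/3 − (10/3)·(107/31) = 439/31.

439/31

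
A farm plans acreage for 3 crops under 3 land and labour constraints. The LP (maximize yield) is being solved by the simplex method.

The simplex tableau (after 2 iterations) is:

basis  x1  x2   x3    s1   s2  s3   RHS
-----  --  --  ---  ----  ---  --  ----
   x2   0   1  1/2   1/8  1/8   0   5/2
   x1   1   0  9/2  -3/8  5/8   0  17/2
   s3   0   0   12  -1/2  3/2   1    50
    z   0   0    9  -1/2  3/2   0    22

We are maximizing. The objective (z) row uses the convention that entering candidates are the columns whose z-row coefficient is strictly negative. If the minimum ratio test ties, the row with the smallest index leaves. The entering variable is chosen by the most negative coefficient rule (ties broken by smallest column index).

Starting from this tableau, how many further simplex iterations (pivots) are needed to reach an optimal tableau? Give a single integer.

1

pivot: s1 in, x2 out → z = 32
No improving column remains; optimal.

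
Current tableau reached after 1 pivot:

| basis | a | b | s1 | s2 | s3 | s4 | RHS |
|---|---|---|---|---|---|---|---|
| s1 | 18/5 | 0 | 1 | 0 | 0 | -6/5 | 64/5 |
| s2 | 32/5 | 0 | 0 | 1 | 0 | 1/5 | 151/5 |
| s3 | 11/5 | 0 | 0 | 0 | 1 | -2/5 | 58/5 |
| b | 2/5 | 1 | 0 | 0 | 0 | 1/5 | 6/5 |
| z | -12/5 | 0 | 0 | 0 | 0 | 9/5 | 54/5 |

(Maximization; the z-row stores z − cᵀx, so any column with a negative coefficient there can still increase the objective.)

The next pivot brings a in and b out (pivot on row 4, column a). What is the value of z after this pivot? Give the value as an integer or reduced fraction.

Minimum ratio for a: (6/5)/(2/5) = 3.
z changes by −(z-row coeff of a)·ratio = −(-12/5)·3 = 36/5.
New z = 54/5 + (36/5) = 18.

18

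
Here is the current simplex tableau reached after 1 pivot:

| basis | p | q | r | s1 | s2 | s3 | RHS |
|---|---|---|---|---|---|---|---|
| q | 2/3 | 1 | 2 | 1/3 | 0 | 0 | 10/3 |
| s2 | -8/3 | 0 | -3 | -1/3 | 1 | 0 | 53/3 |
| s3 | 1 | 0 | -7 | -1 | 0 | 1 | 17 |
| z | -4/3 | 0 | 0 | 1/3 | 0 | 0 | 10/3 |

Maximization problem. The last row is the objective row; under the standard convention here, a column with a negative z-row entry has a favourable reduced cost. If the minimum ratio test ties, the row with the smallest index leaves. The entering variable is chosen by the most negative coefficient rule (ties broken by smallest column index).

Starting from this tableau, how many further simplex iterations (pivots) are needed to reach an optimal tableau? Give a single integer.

pivot: p in, q out → z = 10
No improving column remains; optimal.

1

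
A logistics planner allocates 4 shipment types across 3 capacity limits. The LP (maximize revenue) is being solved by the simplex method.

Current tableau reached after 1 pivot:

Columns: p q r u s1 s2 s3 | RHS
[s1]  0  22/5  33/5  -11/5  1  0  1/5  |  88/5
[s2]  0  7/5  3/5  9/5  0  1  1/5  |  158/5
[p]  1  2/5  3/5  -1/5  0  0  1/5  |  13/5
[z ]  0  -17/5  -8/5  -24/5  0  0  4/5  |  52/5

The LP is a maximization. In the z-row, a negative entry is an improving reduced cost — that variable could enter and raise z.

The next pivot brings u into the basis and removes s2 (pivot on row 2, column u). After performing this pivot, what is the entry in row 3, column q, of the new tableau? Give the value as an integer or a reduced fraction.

Pivot element is row 2, column u: 9/5.
Normalize row 2: new (row 2, q) = (7/5)/(9/5) = 7/9.
row 3 ← row 3 − (-1/5)·(new row 2): 2/5 − (-1/5)·(7/9) = 5/9.

5/9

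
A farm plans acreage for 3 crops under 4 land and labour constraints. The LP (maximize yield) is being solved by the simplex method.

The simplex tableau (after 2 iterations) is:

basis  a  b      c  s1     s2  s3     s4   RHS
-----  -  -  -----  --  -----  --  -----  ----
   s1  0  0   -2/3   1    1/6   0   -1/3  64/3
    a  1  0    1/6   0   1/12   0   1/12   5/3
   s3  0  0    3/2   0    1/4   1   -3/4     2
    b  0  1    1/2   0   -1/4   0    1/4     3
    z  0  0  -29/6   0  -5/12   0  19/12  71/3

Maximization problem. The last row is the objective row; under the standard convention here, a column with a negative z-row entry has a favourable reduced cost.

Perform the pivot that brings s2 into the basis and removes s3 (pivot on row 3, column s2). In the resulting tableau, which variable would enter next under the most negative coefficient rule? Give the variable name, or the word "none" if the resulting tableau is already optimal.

Pivot element 1/4. New z-row = old z-row − (-5/12)·(row 3/(1/4)).
Updated z-row coefficients: a: 0, b: 0, c: -7/3, s1: 0, s2: 0, s3: 5/3, s4: 1/3.
The most negative is -7/3 in column c, so c would enter next.

c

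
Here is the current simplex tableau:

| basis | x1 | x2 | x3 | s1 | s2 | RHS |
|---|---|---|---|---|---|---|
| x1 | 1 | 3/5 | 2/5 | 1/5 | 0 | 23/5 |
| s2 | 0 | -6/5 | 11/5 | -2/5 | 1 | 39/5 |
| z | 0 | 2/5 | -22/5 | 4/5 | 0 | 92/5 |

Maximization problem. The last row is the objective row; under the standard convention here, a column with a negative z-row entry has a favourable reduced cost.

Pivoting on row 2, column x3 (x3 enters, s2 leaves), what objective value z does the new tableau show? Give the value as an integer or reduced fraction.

Minimum ratio for x3: (39/5)/(11/5) = 39/11.
z changes by −(z-row coeff of x3)·ratio = −(-22/5)·(39/11) = 78/5.
New z = 92/5 + (78/5) = 34.

34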